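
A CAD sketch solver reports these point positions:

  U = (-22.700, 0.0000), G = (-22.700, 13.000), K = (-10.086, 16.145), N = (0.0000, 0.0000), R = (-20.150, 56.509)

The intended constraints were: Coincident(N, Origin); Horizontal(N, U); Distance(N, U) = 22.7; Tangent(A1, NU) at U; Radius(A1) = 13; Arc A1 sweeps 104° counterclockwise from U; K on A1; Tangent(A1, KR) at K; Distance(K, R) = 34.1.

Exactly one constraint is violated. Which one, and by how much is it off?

Distance(K, R) = 34.1 — off by 7.50.

N = (0.00, 0.00) ✓; N.y = 0.00, U.y = 0.00 ✓; |NU| = 22.70 ✓; ∠(GU, UN) = 90.00° ✓; |GU| = 13.00 ✓; bearing(G→K) − bearing(G→U) = 104.0° ✓; |GK| = 13.00 ✓; ∠(GK, KR) = 90.00° ✓; |KR| = 41.60 ✗.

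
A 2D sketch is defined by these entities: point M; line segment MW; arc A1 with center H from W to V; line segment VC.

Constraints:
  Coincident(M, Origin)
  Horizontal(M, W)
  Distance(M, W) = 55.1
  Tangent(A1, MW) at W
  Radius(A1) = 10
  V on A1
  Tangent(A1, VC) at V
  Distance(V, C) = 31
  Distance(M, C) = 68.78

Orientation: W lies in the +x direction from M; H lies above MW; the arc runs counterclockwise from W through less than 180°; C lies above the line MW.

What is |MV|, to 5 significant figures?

65.884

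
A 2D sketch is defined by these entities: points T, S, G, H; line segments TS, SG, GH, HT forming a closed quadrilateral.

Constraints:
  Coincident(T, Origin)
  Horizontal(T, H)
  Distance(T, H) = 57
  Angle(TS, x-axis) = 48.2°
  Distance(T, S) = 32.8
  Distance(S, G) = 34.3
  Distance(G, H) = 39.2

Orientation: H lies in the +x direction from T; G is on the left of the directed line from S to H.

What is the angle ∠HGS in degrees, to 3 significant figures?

70.9°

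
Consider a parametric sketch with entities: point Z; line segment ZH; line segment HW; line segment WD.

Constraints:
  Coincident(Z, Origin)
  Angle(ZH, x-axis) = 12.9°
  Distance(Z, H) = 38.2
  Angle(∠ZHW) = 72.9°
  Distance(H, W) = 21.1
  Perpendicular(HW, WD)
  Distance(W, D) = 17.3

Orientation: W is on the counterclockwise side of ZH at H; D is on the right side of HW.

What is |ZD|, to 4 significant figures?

54.71

Z is at the origin; ZH runs at 12.9° with length 38.2, so H = 38.2·(cos 12.9°, sin 12.9°) = (37.24, 8.528). ∠ZHW = 72.9°, so HW runs at 12.9° + (180° − 72.9°) = 120.0° from the x-axis; with |HW| = 21.1, W = H + 21.1·(cos 120.0°, sin 120.0°) = (26.69, 26.80). HW is perpendicular to WD; with |WD| = 17.3 on the right of HW, D = W + 17.3·(0.8660, 0.5000) = (41.67, 35.45). Then |ZD| = |D − Z| = 54.71.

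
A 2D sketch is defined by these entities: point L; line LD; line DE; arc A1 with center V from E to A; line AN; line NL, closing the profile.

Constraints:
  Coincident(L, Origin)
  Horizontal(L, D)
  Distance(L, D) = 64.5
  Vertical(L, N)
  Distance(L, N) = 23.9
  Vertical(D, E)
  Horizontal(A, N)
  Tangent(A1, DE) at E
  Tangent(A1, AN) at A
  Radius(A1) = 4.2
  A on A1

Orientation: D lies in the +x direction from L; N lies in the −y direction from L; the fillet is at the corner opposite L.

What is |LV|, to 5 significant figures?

63.436

L is at the origin; LD is horizontal with |LD| = 64.5 and D on the +x side, so D = (64.500, 0.0000). L and N share the same x with |LN| = 23.9 and N on the −y side, so N = (0.0000, -23.900). The virtual corner opposite L is at (64.500, -23.900). The tangent condition forces VE to be normal to DE and tangency of A1 to AN means the radius VA is perpendicular to AN, with radius 4.2, so the center V sits 4.2 in from both sides at V = (60.300, -19.700). Then |LV| = |V − L| = 63.436.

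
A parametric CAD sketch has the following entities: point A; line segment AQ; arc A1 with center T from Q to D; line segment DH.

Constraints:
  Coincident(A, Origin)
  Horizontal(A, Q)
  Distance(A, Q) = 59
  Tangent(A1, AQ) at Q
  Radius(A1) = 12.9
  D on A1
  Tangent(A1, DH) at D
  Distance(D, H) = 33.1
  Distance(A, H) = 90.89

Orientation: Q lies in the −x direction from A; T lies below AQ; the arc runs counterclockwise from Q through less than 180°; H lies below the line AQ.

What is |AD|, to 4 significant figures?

71.85

A is at the origin; AQ is horizontal with |AQ| = 59.0 and Q on the −x side, so Q = (-59.00, 0.000). A1 meets AQ tangentially, so TQ is at right angles to AQ, so T = Q + (0, -12.9) = (-59.00, -12.90). Since TD ⟂ DH (tangency), |TH| = √(12.9² + 33.1²) = 35.52 regardless of where D sits on A1. So H lies on both circle(A, 90.89) and circle(T, 35.52); the below-AQ intersection is H = (-81.37, -40.50). D is the foot of the tangent from H: D = (-71.29, -8.971).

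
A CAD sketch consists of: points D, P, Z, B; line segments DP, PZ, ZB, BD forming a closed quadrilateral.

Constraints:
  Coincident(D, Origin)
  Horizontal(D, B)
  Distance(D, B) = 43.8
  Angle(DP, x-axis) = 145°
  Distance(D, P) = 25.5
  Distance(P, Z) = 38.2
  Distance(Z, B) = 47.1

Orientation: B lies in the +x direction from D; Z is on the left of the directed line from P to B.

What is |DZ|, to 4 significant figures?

36.44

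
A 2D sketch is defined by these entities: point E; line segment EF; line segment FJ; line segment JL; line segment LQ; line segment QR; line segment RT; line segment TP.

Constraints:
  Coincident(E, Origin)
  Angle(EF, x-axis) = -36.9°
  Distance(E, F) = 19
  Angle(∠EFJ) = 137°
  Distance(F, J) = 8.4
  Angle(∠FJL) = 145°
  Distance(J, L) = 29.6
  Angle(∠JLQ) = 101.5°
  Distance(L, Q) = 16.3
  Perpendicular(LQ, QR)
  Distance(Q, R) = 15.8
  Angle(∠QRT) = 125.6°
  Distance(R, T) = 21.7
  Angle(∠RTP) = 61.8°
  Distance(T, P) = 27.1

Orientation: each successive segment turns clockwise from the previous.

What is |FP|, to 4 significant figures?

35.23

E is at the origin; EF runs at -36.9° with length 19.0, so F = (15.19, -11.41). ∠EFJ = 137.0° gives FJ at -79.90° from the x-axis; with |FJ| = 8.4, J = (16.67, -19.68). ∠FJL = 145.0° gives JL at -114.9° from the x-axis; with |JL| = 29.6, L = (4.204, -46.53). ∠JLQ = 101.5° gives LQ at 166.6° from the x-axis; with |LQ| = 16.3, Q = (-11.65, -42.75). LQ is perpendicular to QR, so QR runs at 76.60°; with |QR| = 15.8, R = (-7.990, -27.38). ∠QRT = 125.6° gives RT at 22.20° from the x-axis; with |RT| = 21.7, T = (12.10, -19.18). ∠RTP = 61.8° gives TP at -96.00° from the x-axis; with |TP| = 27.1, P = (9.268, -46.13). Then |FP| = |P − F| = 35.23.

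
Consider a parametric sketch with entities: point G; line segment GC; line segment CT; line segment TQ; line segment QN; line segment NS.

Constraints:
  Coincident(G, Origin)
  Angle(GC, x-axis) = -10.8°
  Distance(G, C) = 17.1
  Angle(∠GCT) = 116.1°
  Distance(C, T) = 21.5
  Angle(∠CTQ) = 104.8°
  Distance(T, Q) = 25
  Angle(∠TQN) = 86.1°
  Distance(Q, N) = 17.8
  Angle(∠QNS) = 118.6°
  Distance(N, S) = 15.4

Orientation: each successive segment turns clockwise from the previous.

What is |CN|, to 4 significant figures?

29.44

∠CTQ = 104.8° gives TQ at -149.9° from the x-axis; with |TQ| = 25.0, Q = (0.8416, -36.48). ∠TQN = 86.1° gives QN at 116.2° from the x-axis; with |QN| = 17.8, N = (-7.017, -20.51). Then |CN| = |N − C| = 29.44.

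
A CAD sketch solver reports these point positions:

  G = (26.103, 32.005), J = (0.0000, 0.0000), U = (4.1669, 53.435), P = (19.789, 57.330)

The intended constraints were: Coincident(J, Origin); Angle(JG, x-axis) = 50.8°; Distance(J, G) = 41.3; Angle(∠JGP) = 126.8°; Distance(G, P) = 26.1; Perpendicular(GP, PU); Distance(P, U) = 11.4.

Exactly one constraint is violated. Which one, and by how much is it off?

Distance(P, U) = 11.4 — off by 4.70.

J = (0.00, 0.00) ✓; JG at 50.80° ✓; |JG| = 41.30 ✓; ∠JGP = 126.8° ✓; |GP| = 26.10 ✓; ∠(GP, PU) = 90.00° ✓; |PU| = 16.10 ✗.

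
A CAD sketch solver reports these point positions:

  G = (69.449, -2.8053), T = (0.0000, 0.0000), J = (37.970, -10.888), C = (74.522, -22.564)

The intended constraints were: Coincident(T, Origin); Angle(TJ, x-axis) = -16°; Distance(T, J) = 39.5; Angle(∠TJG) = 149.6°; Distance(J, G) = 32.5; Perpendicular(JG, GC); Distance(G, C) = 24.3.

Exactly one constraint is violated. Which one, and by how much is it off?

Distance(G, C) = 24.3 — off by 3.90.

T = (0.00, 0.00) ✓; TJ at -16.00° ✓; |TJ| = 39.50 ✓; ∠TJG = 149.6° ✓; |JG| = 32.50 ✓; ∠(JG, GC) = 90.00° ✓; |GC| = 20.40 ✗.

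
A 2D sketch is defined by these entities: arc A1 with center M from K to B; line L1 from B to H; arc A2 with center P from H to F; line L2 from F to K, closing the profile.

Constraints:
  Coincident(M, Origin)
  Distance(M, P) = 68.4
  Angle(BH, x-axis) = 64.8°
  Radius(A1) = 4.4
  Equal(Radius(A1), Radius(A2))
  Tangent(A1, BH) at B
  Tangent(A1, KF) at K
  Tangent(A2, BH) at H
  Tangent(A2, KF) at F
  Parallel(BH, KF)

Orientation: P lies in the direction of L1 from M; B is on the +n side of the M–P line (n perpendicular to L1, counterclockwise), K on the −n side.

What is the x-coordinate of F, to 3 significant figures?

33.1

The slot axis is L1's direction at 64.8°, so u = (cos 64.8°, sin 64.8°) = (0.426, 0.905) and n = (−sin 64.8°, cos 64.8°) = (-0.905, 0.426). M is at the origin and P lies 68.4 along u from M, so P = 68.4·u = (29.1, 61.9). Tangency of A1 to both parallel lines with radius 4.4 puts B and K at M ± 4.4·n: B = (-3.98, 1.87), K = (3.98, -1.87). Equal radii place H and F the same way about P: H = P + 4.4·n = (25.1, 63.8), F = P − 4.4·n = (33.1, 60.0). So F.x = 33.1.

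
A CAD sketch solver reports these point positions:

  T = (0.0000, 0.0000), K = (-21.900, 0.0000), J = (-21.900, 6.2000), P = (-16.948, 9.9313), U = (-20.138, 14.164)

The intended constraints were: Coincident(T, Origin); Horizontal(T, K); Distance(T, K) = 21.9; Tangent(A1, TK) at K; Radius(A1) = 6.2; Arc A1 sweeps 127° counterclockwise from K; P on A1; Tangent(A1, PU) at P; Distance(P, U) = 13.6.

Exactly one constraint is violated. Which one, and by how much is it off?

Distance(P, U) = 13.6 — off by 8.30.

T = (0.00, 0.00) ✓; T.y = 0.00, K.y = 0.00 ✓; |TK| = 21.90 ✓; ∠(JK, KT) = 90.00° ✓; |JK| = 6.200 ✓; bearing(J→P) − bearing(J→K) = 127.0° ✓; |JP| = 6.200 ✓; ∠(JP, PU) = 89.99° ✓; |PU| = 5.300 ✗.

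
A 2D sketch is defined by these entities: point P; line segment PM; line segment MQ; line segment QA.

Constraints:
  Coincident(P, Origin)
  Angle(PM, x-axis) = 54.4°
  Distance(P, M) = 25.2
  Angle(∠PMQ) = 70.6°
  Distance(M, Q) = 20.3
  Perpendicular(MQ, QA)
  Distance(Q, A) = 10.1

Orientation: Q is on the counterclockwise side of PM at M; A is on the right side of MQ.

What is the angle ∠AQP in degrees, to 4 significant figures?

153.3°

P is at the origin; PM runs at 54.4° with length 25.2, so M = 25.2·(cos 54.4°, sin 54.4°) = (14.67, 20.49). ∠PMQ = 70.6°, so MQ runs at 54.4° + (180° − 70.6°) = 163.8° from the x-axis; with |MQ| = 20.3, Q = M + 20.3·(cos 163.8°, sin 163.8°) = (-4.824, 26.15). The perpendicularity gives QA at right angles to MQ; with |QA| = 10.1 on the right of MQ, A = Q + 10.1·(0.2790, 0.9603) = (-2.007, 35.85). Then cos ∠AQP = QA·QP / (|QA||QP|), giving 153.3°.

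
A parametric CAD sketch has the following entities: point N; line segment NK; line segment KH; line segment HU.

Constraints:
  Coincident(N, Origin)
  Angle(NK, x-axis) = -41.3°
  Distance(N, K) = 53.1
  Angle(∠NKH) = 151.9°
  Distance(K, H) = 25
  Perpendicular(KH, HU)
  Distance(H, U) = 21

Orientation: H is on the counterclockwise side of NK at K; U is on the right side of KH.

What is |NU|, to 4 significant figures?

85.31

∠NKH = 151.9°, so KH runs at -41.3° + (180° − 151.9°) = -13.20° from the x-axis; with |KH| = 25.0, H = K + 25.0·(cos -13.20°, sin -13.20°) = (64.23, -40.75). KH is perpendicular to HU; with |HU| = 21.0 on the right of KH, U = H + 21.0·(-0.2284, -0.9736) = (59.44, -61.20). Then |NU| = |U − N| = 85.31.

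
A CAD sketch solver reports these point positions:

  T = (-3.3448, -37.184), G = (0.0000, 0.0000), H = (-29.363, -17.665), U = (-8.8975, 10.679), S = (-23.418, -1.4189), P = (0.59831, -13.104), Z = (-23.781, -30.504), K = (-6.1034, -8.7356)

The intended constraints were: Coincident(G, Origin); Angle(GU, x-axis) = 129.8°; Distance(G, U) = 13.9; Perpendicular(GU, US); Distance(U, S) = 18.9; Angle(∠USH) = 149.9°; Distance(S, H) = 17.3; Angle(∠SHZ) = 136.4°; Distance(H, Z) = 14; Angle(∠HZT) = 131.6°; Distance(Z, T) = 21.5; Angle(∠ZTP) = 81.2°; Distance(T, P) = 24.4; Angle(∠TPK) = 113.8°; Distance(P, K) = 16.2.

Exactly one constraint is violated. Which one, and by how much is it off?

Distance(P, K) = 16.2 — off by 8.20.

G = (0.00, 0.00) ✓; GU at 129.8° ✓; |GU| = 13.90 ✓; ∠(GU, US) = 90.00° ✓; |US| = 18.90 ✓; ∠USH = 149.9° ✓; |SH| = 17.30 ✓; ∠SHZ = 136.4° ✓; |HZ| = 14.00 ✓; ∠HZT = 131.6° ✓; |ZT| = 21.50 ✓; ∠ZTP = 81.20° ✓; |TP| = 24.40 ✓; ∠TPK = 113.8° ✓; |PK| = 8.000 ✗.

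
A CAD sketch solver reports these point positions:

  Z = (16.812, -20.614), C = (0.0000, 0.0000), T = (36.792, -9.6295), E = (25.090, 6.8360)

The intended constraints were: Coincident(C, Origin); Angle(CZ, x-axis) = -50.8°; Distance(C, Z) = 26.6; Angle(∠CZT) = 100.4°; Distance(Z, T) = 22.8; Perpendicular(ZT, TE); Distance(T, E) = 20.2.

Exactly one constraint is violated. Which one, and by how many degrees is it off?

Perpendicular(ZT, TE) — off by 6.60°.

C = (0.00, 0.00) ✓; CZ at -50.80° ✓; |CZ| = 26.60 ✓; ∠CZT = 100.4° ✓; |ZT| = 22.80 ✓; ∠(ZT, TE) = 96.60° ✗; |TE| = 20.20 ✓.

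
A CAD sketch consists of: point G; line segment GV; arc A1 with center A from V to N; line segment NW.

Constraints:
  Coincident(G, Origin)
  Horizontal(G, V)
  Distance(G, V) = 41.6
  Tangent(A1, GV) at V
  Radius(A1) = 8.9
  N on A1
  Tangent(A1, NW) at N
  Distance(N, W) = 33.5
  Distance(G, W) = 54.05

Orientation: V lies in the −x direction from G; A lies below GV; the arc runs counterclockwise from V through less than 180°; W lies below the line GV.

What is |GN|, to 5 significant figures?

51.133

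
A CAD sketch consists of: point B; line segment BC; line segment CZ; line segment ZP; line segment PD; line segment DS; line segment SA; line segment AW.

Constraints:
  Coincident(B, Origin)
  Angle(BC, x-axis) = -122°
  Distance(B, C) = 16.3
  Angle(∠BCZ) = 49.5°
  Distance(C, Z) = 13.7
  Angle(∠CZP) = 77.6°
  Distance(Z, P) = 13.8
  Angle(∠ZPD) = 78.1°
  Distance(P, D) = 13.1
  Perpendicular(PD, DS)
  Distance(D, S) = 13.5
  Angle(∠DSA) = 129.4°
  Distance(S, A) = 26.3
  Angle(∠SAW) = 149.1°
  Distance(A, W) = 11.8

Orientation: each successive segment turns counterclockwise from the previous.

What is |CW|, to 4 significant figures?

41.84

B is at the origin; BC runs at -122.0° with length 16.3, so C = (-8.638, -13.82). ∠BCZ = 49.5° gives CZ at 8.500° from the x-axis; with |CZ| = 13.7, Z = (4.912, -11.80). ∠CZP = 77.6° gives ZP at 110.9° from the x-axis; with |ZP| = 13.8, P = (-0.01115, 1.094). ∠ZPD = 78.1° gives PD at -147.2° from the x-axis; with |PD| = 13.1, D = (-11.02, -6.003). PD is perpendicular to DS, so DS runs at -57.20°; with |DS| = 13.5, S = (-3.710, -17.35). ∠DSA = 129.4° gives SA at -6.600° from the x-axis; with |SA| = 26.3, A = (22.42, -20.37). ∠SAW = 149.1° gives AW at 24.30° from the x-axis; with |AW| = 11.8, W = (33.17, -15.52). Then |CW| = |W − C| = 41.84.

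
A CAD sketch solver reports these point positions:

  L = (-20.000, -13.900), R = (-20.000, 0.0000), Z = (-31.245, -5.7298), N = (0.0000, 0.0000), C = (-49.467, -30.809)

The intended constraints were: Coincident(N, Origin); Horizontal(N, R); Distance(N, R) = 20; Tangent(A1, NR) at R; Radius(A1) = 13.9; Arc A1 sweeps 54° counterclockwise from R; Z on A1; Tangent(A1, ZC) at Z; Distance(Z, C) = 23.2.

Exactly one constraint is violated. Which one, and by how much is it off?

Distance(Z, C) = 23.2 — off by 7.80.

N = (0.00, 0.00) ✓; N.y = 0.00, R.y = 0.00 ✓; |NR| = 20.00 ✓; ∠(LR, RN) = 90.00° ✓; |LR| = 13.90 ✓; bearing(L→Z) − bearing(L→R) = 54.00° ✓; |LZ| = 13.90 ✓; ∠(LZ, ZC) = 90.00° ✓; |ZC| = 31.00 ✗.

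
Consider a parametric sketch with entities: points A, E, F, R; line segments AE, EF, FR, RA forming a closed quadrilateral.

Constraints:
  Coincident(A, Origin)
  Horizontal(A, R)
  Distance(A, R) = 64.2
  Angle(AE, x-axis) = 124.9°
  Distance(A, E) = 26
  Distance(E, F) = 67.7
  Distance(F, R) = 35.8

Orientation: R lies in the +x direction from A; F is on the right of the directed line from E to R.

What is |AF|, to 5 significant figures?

43.026

A is at the origin; A and R share the same y with |AR| = 64.2 and R in +x, so R = (64.2, 0). AE runs at 124.9° with |AE| = 26.0, so E = (-14.876, 21.324). F is determined by |EF| = 67.7 and |FR| = 35.8 together: it lies at the intersection of circle(E, 67.7) and circle(R, 35.8). With |ER| = 81.900, the foot of the radical line on ER is 61.107 from E and the perpendicular offset is √(67.7² − 61.107²) = 29.142. Taking the right-of-ER solution: F = (36.536, -22.723).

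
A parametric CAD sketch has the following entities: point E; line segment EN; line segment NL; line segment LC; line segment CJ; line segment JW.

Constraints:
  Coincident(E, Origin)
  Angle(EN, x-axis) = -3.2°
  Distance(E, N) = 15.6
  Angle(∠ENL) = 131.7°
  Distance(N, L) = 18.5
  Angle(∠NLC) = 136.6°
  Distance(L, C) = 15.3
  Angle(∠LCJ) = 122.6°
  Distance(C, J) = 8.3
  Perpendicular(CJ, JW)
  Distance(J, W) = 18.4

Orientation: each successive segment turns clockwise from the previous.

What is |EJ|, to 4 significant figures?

39.07

E is at the origin; EN runs at -3.2° with length 15.6, so N = (15.58, -0.8708). ∠ENL = 131.7° gives NL at -51.50° from the x-axis; with |NL| = 18.5, L = (27.09, -15.35). ∠NLC = 136.6° gives LC at -94.90° from the x-axis; with |LC| = 15.3, C = (25.79, -30.59). ∠LCJ = 122.6° gives CJ at -152.3° from the x-axis; with |CJ| = 8.3, J = (18.44, -34.45). Then |EJ| = |J − E| = 39.07.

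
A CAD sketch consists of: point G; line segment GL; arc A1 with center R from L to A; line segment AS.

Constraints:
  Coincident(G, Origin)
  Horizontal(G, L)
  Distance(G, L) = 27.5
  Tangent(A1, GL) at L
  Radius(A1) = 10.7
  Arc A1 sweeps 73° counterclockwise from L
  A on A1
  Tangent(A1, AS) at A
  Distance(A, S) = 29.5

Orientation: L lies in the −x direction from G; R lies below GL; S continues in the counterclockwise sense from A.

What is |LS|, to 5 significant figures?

40.447

G is at the origin; G and L share the same y with |GL| = 27.5 and L on the −x side, so L = (-27.500, 0.0000). A1 meets GL tangentially, so RL is at right angles to GL, so R = L + (0, -10.7) = (-27.500, -10.700). On A1, L sits at bearing 90° from R; a 73° counterclockwise sweep puts A at bearing 163°, so A = R + 10.7·(cos 163°, sin 163°) = (-37.732, -7.5716). Since A1 is tangent to AS there, RA ⟂ AS, so AS runs along (−sin 163°, cos 163°); with |AS| = 29.5, S = (-46.357, -35.783). Then |LS| = |S − L| = 40.447.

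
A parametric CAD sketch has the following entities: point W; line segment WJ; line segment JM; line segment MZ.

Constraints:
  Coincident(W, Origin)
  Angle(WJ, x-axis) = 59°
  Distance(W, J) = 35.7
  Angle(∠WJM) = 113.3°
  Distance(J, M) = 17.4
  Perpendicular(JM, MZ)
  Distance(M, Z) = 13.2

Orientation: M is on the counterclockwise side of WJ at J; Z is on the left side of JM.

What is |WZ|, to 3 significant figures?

37.1

∠WJM = 113.3°, so JM runs at 59.0° + (180° − 113.3°) = 126° from the x-axis; with |JM| = 17.4, M = J + 17.4·(cos 126°, sin 126°) = (8.23, 44.7). JM ⟂ MZ; with |MZ| = 13.2 on the left of JM, Z = M + 13.2·(-0.812, -0.584) = (-2.49, 37.0). Then |WZ| = |Z − W| = 37.1.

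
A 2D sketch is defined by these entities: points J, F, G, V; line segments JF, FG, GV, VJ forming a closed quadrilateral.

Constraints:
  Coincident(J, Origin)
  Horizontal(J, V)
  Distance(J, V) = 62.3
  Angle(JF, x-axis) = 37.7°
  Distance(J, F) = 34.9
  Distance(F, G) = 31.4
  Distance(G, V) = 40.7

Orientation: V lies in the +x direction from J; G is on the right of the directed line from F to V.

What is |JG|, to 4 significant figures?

24.74

Checks: |FG| = 31.40 ✓; |GV| = 40.70 ✓.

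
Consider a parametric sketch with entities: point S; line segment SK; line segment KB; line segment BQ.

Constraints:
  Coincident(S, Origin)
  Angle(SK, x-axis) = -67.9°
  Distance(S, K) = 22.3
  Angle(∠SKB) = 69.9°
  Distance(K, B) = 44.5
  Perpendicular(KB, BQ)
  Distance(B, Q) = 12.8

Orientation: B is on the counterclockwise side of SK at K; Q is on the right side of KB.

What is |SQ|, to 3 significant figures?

50.0

S is at the origin; SK runs at -67.9° with length 22.3, so K = 22.3·(cos -67.9°, sin -67.9°) = (8.39, -20.7). ∠SKB = 69.9°, so KB runs at -67.9° + (180° − 69.9°) = 42.2° from the x-axis; with |KB| = 44.5, B = K + 44.5·(cos 42.2°, sin 42.2°) = (41.4, 9.23). KB is perpendicular to BQ; with |BQ| = 12.8 on the right of KB, Q = B + 12.8·(0.672, -0.741) = (50.0, -0.252). Then |SQ| = |Q − S| = 50.0.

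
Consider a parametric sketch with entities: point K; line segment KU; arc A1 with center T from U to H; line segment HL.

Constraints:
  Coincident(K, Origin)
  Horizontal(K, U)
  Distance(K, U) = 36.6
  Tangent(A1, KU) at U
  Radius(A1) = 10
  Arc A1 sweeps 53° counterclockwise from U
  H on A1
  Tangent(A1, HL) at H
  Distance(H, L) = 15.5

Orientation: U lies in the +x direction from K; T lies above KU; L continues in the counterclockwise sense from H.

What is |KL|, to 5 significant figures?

56.342

K is at the origin; K and U share the same y with |KU| = 36.6 and U on the +x side, so U = (36.600, 0.0000). The tangent condition forces TU to be normal to KU, so T = U + (0, 10) = (36.600, 10.000). On A1, U sits at bearing -90° from T; a 53° counterclockwise sweep puts H at bearing -37°, so H = T + 10.0·(cos -37°, sin -37°) = (44.586, 3.9818). Tangency of A1 to HL means the radius TH is perpendicular to HL, so HL runs along (−sin -37°, cos -37°); with |HL| = 15.5, L = (53.914, 16.361). Then |KL| = |L − K| = 56.342.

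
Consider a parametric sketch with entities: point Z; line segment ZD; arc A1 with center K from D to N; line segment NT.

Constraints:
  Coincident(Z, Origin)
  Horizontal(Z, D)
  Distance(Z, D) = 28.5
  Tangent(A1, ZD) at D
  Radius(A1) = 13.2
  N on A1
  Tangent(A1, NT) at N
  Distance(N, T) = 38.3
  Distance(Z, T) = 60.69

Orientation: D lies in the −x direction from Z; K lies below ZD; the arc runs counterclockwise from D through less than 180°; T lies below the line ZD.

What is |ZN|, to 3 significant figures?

44.6

Checks: ∠(KD, DZ) = 90.00° ✓; |KN| = 13.20 ✓; ∠(KN, NT) = 90.00° ✓; |NT| = 38.30 ✓; |ZT| = 60.69 ✓.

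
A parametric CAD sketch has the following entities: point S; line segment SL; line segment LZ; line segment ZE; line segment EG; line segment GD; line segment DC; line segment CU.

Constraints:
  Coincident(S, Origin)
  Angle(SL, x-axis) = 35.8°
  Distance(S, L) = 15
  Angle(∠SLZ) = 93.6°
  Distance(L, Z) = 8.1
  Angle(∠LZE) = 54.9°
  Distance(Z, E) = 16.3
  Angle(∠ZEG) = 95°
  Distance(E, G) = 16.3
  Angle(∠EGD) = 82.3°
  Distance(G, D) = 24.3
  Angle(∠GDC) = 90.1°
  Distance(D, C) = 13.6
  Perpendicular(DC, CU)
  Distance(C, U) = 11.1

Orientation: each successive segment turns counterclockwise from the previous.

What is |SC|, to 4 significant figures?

23.54

∠EGD = 82.3° gives GD at 70.00° from the x-axis; with |GD| = 24.3, D = (24.30, 15.85). ∠GDC = 90.1° gives DC at 159.9° from the x-axis; with |DC| = 13.6, C = (11.53, 20.52). Then |SC| = |C − S| = 23.54.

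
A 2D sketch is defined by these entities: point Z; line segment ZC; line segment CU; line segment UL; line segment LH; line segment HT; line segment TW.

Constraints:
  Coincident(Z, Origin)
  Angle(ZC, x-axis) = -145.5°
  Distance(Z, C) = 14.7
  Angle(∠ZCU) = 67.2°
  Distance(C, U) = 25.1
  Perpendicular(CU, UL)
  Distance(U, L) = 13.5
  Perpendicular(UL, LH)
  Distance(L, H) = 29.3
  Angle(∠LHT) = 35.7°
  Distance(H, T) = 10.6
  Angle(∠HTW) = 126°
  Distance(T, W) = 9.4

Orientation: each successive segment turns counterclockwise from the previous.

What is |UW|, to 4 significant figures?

15.62

Z is at the origin; ZC runs at -145.5° with length 14.7, so C = (-12.11, -8.326). ∠ZCU = 67.2° gives CU at -32.70° from the x-axis; with |CU| = 25.1, U = (9.007, -21.89). CU ⟂ UL, so UL runs at 57.30°; with |UL| = 13.5, L = (16.30, -10.53). The perpendicularity gives LH at right angles to UL, so LH runs at 147.3°; with |LH| = 29.3, H = (-8.356, 5.303). ∠LHT = 35.7° gives HT at -68.40° from the x-axis; with |HT| = 10.6, T = (-4.454, -4.552). ∠HTW = 126.0° gives TW at -14.40° from the x-axis; with |TW| = 9.4, W = (4.651, -6.890). Then |UW| = |W − U| = 15.62.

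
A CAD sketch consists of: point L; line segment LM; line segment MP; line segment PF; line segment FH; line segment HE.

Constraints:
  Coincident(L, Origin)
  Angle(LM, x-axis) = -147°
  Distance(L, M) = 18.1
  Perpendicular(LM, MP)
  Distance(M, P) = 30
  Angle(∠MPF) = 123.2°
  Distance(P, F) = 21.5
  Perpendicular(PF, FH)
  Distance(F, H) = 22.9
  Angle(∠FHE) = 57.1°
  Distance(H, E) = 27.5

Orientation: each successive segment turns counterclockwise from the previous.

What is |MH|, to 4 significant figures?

37.99

∠MPF = 123.2° gives PF at -0.2000° from the x-axis; with |PF| = 21.5, F = (22.66, -35.09). The perpendicularity gives FH at right angles to PF, so FH runs at 89.80°; with |FH| = 22.9, H = (22.74, -12.19). Then |MH| = |H − M| = 37.99.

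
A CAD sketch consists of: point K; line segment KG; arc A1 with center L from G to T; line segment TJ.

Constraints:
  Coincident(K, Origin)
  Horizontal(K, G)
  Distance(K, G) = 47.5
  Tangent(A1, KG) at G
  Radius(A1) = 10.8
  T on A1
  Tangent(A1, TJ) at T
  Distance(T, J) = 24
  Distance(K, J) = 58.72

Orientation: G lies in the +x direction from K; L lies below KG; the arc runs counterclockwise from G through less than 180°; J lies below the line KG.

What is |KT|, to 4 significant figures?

40.06

K is at the origin; KG is horizontal with |KG| = 47.5 and G on the +x side, so G = (47.50, 0.000). A1 meets KG tangentially, so LG is at right angles to KG, so L = G + (0, -10.8) = (47.50, -10.80). Since LT ⟂ TJ (tangency), |LJ| = √(10.8² + 24.0²) = 26.32 regardless of where T sits on A1. So J lies on both circle(K, 58.72) and circle(L, 26.32); the below-KG intersection is J = (45.56, -37.05). T is the foot of the tangent from J: T = (37.35, -14.49).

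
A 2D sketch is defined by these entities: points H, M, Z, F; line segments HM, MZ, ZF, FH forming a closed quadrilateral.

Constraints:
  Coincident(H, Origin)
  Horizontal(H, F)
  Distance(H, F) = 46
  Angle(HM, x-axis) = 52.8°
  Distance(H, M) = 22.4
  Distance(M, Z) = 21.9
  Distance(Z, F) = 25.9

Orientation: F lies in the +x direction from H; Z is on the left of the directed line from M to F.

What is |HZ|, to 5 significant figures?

41.849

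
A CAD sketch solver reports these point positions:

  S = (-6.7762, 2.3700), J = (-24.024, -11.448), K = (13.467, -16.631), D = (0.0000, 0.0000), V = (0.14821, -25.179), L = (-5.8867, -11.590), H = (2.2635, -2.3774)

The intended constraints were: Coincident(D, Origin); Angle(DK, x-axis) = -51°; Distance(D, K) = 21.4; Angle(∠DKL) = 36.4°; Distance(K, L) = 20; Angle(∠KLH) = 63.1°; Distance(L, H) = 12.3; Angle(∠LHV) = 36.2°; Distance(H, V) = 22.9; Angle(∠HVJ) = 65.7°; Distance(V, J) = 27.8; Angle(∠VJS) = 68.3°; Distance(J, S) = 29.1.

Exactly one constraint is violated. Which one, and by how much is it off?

Distance(J, S) = 29.1 — off by 7.00.

D = (0.00, 0.00) ✓; DK at -51.00° ✓; |DK| = 21.40 ✓; ∠DKL = 36.40° ✓; |KL| = 20.00 ✓; ∠KLH = 63.10° ✓; |LH| = 12.30 ✓; ∠LHV = 36.20° ✓; |HV| = 22.90 ✓; ∠HVJ = 65.70° ✓; |VJ| = 27.80 ✓; ∠VJS = 68.30° ✓; |JS| = 22.10 ✗.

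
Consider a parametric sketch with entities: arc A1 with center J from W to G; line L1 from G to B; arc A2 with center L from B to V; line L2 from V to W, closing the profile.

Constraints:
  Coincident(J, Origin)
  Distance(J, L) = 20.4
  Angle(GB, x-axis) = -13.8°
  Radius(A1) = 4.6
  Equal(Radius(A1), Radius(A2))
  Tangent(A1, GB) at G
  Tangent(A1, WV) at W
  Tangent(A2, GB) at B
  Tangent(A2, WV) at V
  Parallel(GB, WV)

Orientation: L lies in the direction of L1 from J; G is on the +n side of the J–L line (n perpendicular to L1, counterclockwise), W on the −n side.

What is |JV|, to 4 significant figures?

20.91

Tangency of A1 to both parallel lines with radius 4.6 puts G and W at J ± 4.6·n: G = (1.097, 4.467), W = (-1.097, -4.467). Equal radii place B and V the same way about L: B = L + 4.6·n = (20.91, -0.3989), V = L − 4.6·n = (18.71, -9.333). Then |JV| = |V − J| = 20.91.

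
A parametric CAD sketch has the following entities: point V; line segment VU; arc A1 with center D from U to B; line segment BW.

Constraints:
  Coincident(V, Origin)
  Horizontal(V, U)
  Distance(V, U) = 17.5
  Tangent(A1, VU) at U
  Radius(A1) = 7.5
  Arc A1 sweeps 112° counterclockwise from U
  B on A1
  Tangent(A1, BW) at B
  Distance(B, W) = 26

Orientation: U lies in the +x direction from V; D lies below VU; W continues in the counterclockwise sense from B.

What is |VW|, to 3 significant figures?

39.9

V is at the origin; V and U share the same y with |VU| = 17.5 and U on the +x side, so U = (17.5, 0.00). A1 meets VU tangentially, so DU is at right angles to VU, so D = U + (0, -7.5) = (17.5, -7.50). On A1, U sits at bearing 90° from D; a 112° counterclockwise sweep puts B at bearing 202°, so B = D + 7.5·(cos 202°, sin 202°) = (10.5, -10.3). Since A1 is tangent to BW there, DB ⟂ BW, so BW runs along (−sin 202°, cos 202°); with |BW| = 26.0, W = (20.3, -34.4). Then |VW| = |W − V| = 39.9.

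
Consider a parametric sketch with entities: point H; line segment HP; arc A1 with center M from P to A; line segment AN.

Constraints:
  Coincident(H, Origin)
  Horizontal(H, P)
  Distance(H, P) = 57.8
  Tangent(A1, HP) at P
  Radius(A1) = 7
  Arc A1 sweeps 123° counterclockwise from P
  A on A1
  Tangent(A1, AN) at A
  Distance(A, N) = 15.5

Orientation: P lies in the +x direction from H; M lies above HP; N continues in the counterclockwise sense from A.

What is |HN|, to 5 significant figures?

60.143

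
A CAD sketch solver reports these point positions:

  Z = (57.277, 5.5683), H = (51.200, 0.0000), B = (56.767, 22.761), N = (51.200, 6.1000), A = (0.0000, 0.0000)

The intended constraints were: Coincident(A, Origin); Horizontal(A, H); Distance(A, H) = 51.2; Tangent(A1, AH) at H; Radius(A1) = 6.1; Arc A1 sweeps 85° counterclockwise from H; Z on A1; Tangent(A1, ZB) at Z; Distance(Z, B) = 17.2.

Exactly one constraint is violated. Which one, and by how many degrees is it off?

Tangent(A1, ZB) at Z — off by 6.70°.

A = (0.00, 0.00) ✓; A.y = 0.00, H.y = 0.00 ✓; |AH| = 51.20 ✓; ∠(NH, HA) = 90.00° ✓; |NH| = 6.100 ✓; bearing(N→Z) − bearing(N→H) = 85.00° ✓; |NZ| = 6.100 ✓; ∠(NZ, ZB) = 83.30° ✗; |ZB| = 17.20 ✓.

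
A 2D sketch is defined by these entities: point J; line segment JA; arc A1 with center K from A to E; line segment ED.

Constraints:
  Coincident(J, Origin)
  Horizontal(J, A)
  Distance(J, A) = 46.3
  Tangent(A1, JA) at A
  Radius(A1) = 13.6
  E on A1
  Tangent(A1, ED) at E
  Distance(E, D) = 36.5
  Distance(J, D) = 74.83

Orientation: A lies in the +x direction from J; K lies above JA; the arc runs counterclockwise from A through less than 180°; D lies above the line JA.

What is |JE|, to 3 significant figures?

61.8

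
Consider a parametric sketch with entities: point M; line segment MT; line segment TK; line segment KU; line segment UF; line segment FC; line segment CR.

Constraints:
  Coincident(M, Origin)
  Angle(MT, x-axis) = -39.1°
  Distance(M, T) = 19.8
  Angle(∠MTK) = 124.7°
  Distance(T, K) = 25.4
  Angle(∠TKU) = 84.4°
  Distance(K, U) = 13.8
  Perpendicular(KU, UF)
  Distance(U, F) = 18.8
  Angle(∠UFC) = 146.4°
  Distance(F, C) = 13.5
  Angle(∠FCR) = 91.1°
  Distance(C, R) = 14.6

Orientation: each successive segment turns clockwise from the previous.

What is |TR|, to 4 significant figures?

9.006

M is at the origin; MT runs at -39.1° with length 19.8, so T = (15.37, -12.49). ∠MTK = 124.7° gives TK at -94.40° from the x-axis; with |TK| = 25.4, K = (13.42, -37.81). ∠TKU = 84.4° gives KU at 170.0° from the x-axis; with |KU| = 13.8, U = (-0.1733, -35.42). KU is perpendicular to UF, so UF runs at 80.00°; with |UF| = 18.8, F = (3.091, -16.90). ∠UFC = 146.4° gives FC at 46.40° from the x-axis; with |FC| = 13.5, C = (12.40, -7.125). ∠FCR = 91.1° gives CR at -42.50° from the x-axis; with |CR| = 14.6, R = (23.17, -16.99). Then |TR| = |R − T| = 9.006.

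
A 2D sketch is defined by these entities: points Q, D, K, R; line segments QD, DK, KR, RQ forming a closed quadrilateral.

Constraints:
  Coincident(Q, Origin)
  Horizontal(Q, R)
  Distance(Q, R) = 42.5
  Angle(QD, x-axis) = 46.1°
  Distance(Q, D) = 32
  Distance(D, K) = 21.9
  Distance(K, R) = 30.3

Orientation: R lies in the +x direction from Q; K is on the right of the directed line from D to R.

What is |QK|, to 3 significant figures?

12.9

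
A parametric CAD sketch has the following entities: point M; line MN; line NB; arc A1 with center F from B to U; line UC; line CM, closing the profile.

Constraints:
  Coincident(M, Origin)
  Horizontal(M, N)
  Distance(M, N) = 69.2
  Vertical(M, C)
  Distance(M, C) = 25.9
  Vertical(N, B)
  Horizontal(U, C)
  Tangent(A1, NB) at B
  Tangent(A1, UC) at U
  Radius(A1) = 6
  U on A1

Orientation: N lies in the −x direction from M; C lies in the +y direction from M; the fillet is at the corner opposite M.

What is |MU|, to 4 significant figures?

68.30

M is at the origin; MN is horizontal with |MN| = 69.2 and N on the −x side, so N = (-69.20, 0.000). M and C share the same x with |MC| = 25.9 and C on the +y side, so C = (0.000, 25.90). The virtual corner opposite M is at (-69.20, 25.90). The tangent condition forces FB to be normal to NB and the tangent condition forces FU to be normal to UC, with radius 6.0, so the center F sits 6.0 in from both sides at F = (-63.20, 19.90). That places the tangent points at B = (-69.20, 19.90) on NB and U = (-63.20, 25.90) on UC. Then |MU| = |U − M| = 68.30.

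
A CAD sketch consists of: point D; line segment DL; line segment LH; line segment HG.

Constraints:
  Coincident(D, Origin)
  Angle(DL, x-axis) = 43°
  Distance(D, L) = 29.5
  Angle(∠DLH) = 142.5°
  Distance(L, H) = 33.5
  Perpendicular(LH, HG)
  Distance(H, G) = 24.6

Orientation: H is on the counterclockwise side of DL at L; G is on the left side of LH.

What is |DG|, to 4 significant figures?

57.29

D is at the origin; DL runs at 43.0° with length 29.5, so L = 29.5·(cos 43.0°, sin 43.0°) = (21.57, 20.12). ∠DLH = 142.5°, so LH runs at 43.0° + (180° − 142.5°) = 80.50° from the x-axis; with |LH| = 33.5, H = L + 33.5·(cos 80.50°, sin 80.50°) = (27.10, 53.16). The perpendicularity gives HG at right angles to LH; with |HG| = 24.6 on the left of LH, G = H + 24.6·(-0.9863, 0.1650) = (2.841, 57.22). Then |DG| = |G − D| = 57.29.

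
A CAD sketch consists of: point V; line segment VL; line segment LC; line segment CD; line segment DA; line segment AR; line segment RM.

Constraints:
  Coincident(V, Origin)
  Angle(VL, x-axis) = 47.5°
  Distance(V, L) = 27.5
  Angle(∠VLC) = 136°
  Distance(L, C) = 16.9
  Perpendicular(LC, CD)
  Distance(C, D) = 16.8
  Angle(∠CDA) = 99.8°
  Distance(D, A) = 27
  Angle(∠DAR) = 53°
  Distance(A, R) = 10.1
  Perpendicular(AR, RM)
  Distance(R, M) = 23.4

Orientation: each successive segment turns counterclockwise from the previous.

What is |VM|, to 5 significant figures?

35.730

∠DAR = 53.0° gives AR at 28.700° from the x-axis; with |AR| = 10.1, R = (6.3037, 14.863). The perpendicularity gives RM at right angles to AR, so RM runs at 118.70°; with |RM| = 23.4, M = (-4.9336, 35.388). Then |VM| = |M − V| = 35.730.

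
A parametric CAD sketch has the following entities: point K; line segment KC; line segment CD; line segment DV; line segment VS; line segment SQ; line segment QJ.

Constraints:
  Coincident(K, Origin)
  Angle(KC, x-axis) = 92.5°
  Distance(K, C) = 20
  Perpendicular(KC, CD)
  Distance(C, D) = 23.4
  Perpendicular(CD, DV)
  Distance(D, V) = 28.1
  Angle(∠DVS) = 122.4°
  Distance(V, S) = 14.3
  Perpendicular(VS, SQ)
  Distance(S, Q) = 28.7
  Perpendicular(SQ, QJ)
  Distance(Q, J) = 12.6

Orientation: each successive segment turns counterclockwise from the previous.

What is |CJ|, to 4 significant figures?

8.137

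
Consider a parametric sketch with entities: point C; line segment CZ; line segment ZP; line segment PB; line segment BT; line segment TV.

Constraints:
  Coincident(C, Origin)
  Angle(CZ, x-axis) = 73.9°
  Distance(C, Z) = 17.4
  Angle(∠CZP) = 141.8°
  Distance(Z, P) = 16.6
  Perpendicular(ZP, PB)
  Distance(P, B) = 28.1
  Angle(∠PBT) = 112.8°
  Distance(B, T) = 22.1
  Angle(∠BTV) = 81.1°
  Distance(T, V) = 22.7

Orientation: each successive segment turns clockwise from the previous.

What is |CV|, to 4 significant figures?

5.895

C is at the origin; CZ runs at 73.9° with length 17.4, so Z = (4.825, 16.72). ∠CZP = 141.8° gives ZP at 35.70° from the x-axis; with |ZP| = 16.6, P = (18.31, 26.40). The perpendicularity gives PB at right angles to ZP, so PB runs at -54.30°; with |PB| = 28.1, B = (34.70, 3.585). ∠PBT = 112.8° gives BT at -121.5° from the x-axis; with |BT| = 22.1, T = (23.16, -15.26). ∠BTV = 81.1° gives TV at 139.6° from the x-axis; with |TV| = 22.7, V = (5.869, -0.5462). Then |CV| = |V − C| = 5.895.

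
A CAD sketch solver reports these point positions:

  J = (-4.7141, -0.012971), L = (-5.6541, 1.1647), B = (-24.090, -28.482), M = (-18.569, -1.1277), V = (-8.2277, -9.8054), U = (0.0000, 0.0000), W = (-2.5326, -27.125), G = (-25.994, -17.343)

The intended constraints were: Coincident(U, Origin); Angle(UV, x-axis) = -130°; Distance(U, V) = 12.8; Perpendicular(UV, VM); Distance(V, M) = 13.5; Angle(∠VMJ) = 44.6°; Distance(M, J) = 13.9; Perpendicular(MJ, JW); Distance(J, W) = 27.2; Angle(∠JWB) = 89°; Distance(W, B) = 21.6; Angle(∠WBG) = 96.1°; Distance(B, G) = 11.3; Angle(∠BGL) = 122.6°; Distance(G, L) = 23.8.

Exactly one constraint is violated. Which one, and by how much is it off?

Distance(G, L) = 23.8 — off by 3.70.

U = (0.00, 0.00) ✓; UV at -130.0° ✓; |UV| = 12.80 ✓; ∠(UV, VM) = 90.00° ✓; |VM| = 13.50 ✓; ∠VMJ = 44.60° ✓; |MJ| = 13.90 ✓; ∠(MJ, JW) = 90.00° ✓; |JW| = 27.20 ✓; ∠JWB = 89.00° ✓; |WB| = 21.60 ✓; ∠WBG = 96.10° ✓; |BG| = 11.30 ✓; ∠BGL = 122.6° ✓; |GL| = 27.50 ✗.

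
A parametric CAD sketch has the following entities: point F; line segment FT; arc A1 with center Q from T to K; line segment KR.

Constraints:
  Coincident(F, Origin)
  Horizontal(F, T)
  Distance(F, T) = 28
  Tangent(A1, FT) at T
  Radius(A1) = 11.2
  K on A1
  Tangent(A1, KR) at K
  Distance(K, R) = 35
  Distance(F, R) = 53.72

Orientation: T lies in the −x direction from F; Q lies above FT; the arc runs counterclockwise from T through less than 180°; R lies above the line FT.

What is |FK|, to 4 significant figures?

21.81

F is at the origin; FT is horizontal with |FT| = 28.0 and T on the −x side, so T = (-28.00, 0.000). A1 meets FT tangentially, so QT is at right angles to FT, so Q = T + (0, 11.2) = (-28.00, 11.20). Since QK ⟂ KR (tangency), |QR| = √(11.2² + 35.0²) = 36.75 regardless of where K sits on A1. So R lies on both circle(F, 53.72) and circle(Q, 36.75); the above-FT intersection is R = (-24.54, 47.79). K is the foot of the tangent from R: K = (-17.06, 13.60).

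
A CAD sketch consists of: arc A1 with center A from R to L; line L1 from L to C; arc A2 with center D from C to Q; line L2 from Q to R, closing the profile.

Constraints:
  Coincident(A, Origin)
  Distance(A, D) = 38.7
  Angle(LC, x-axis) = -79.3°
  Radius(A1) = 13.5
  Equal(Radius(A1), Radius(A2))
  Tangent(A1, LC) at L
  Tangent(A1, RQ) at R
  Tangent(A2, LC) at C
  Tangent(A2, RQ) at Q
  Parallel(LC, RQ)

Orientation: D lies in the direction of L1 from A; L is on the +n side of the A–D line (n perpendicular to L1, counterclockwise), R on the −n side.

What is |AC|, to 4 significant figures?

40.99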